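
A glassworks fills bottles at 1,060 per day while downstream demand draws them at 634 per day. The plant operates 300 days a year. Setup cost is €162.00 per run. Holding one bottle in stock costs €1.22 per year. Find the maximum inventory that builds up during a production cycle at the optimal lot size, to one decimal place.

Annual demand D = 634 × 300 = 190,200.
Production build-up factor (1 − d/p) = 1 − 634/1,060 = 0.4019.
Q* = √(2DS / (H(1 − d/p))) = √(2 × 190,200 × 162 / (1.22 × 0.4019)).
= √(61,624,800 / 0.4903) ≈ 11211.042.
Maximum inventory = Q*(1 − d/p) = 11211.042 × 0.4019 ≈ 4505.570.

I_max ≈ 4,505.6 bottles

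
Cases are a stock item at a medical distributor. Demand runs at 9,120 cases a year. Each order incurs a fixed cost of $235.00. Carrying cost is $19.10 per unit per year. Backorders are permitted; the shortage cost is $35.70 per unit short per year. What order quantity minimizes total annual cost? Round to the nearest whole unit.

With planned backorders, Q* = √(2DS/H) · √((H+B)/B).
√(2DS/H) = √(2 × 9,120 × 235 / 19.1) = 473.729.
√((H+B)/B) = √((19.1+35.7)/35.7) = 1.2390.
Q* ≈ 586.929.

Q* ≈ 587 cases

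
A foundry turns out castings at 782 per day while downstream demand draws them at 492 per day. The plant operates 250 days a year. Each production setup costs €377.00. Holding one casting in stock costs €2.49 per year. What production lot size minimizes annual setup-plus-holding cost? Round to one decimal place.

Q* ≈ 10,021.7 castings

Annual demand D = 492 × 250 = 123,000.
Production build-up factor (1 − d/p) = 1 − 492/782 = 0.3708.
Q* = √(2DS / (H(1 − d/p))) = √(2 × 123,000 × 377 / (2.49 × 0.3708)).
= √(92,742,000 / 0.9234) ≈ 10021.735.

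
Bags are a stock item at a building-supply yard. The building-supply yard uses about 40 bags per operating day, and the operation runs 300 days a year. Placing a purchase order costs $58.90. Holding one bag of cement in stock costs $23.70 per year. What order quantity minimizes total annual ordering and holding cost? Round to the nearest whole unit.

Q* ≈ 244 bags

Annual demand D = 40 × 300 = 12,000.
EOQ = √(2DS / H) = √(2 × 12,000 × 58.9 / 23.7).
= √(1,413,600 / 23.7) = √59,645.5696 ≈ 244.224.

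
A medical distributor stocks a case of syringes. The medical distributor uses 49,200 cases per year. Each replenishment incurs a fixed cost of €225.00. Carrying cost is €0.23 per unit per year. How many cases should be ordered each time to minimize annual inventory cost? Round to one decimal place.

Q* ≈ 9,811.3 cases

EOQ = √(2DS / H) = √(2 × 49,200 × 225 / 0.23).
= √(22,140,000 / 0.23) = √96,260,869.5652 ≈ 9811.262.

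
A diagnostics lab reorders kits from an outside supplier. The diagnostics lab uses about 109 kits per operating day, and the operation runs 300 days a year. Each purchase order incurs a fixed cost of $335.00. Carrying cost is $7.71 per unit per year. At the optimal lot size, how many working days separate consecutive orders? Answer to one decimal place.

Annual demand D = 109 × 300 = 32,700.
Q* = √(2DS/H) = √(2 × 32,700 × 335 / 7.71) ≈ 1685.71.
Cycle time = Q*/D × 300 = 1685.71 / 32,700 × 300 ≈ 15.465 days.

T ≈ 15.5 days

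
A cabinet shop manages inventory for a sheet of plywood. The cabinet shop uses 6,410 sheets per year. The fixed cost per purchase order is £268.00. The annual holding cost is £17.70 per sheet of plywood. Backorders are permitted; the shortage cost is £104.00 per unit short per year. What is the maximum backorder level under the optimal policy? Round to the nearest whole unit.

With planned backorders, Q* = √(2DS/H) · √((H+B)/B).
√(2DS/H) = √(2 × 6,410 × 268 / 17.7) = 440.580.
√((H+B)/B) = √((17.7+104)/104) = 1.0818.
Q* ≈ 476.599.
S* = Q* · H/(H+B) = 476.599 × 17.7/121.7 ≈ 69.316.

S* ≈ 69 sheets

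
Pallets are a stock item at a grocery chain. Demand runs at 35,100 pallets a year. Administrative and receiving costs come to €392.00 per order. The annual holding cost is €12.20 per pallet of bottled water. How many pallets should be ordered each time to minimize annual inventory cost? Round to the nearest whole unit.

Q* ≈ 1,502 pallets

EOQ = √(2DS / H) = √(2 × 35,100 × 392 / 12.2).
= √(27,518,400 / 12.2) = √2,255,606.5574 ≈ 1501.868.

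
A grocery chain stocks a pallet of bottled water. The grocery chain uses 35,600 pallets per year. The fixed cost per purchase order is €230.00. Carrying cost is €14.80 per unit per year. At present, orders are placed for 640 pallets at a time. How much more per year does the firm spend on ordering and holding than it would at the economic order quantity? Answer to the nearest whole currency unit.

EOQ = √(2DS/H) = √(2 × 35,600 × 230 / 14.8) ≈ 1051.90.
Cost at Q* = (D/Q*)S + (Q*/2)H = √(2DSH) ≈ €15,568.07.
Cost at Q = 640: (35,600/640)×230 + (640/2)×14.8 = €12,793.75 + €4,736.00 = €17,529.75.
Excess = €17,529.75 − €15,568.07 = €1,961.68.

Extra cost ≈ €1,962 per year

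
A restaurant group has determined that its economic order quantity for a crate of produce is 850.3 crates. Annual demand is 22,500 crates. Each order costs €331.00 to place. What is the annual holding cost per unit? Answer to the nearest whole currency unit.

H ≈ €21

Squaring Q* = √(2DS/H) gives Q*² = 2DS/H.
From Q* = √(2DS/H): H = 2DS / Q*² = 2 × 22,500 × 331 / 850.3² = 20.6014.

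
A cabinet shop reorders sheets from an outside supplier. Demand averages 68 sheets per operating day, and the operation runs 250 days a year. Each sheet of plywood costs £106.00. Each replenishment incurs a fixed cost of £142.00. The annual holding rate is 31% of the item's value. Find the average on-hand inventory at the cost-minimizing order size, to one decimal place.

Average inventory ≈ 191.7 sheets

Annual demand D = 68 × 250 = 17,000.
Holding cost H = 0.31 × £106.00 = £32.8600 per unit per year.
EOQ = √(2DS/H) = √(2 × 17,000 × 142 / 32.86) ≈ 383.31.
Average inventory = Q*/2 ≈ 383.31 / 2 = 191.655.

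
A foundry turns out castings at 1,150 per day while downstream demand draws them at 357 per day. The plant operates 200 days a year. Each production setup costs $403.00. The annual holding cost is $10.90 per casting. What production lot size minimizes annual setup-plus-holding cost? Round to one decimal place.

Annual demand D = 357 × 200 = 71,400.
Production build-up factor (1 − d/p) = 1 − 357/1,150 = 0.6896.
Q* = √(2DS / (H(1 − d/p))) = √(2 × 71,400 × 403 / (10.9 × 0.6896)).
= √(57,548,400 / 7.5163) ≈ 2767.042.

Q* ≈ 2,767.0 castings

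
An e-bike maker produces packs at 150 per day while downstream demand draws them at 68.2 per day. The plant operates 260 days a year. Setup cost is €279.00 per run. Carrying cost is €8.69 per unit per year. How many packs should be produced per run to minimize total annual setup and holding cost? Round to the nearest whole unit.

Q* ≈ 1,445 packs

Annual demand D = 68.2 × 260 = 17,732.
Production build-up factor (1 − d/p) = 1 − 68.2/150 = 0.5453.
Q* = √(2DS / (H(1 − d/p))) = √(2 × 17,732 × 279 / (8.69 × 0.5453)).
= √(9,894,456 / 4.7389) ≈ 1444.957.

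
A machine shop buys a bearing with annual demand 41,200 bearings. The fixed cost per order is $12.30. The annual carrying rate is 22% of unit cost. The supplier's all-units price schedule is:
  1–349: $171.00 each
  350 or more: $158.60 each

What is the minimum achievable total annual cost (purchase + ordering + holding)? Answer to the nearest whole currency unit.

Holding cost per unit per year at price C is H = 0.22·C.
Evaluate total cost at each tier's feasible EOQ or, if the EOQ is below the tier, at the tier's minimum quantity.
EOQ at $171.00 = 164.1 (feasible in tier 1): TC = 41,200×$171.00 + (41,200/164.1)×12.3 + (164.1/2)×0.22×$171.00 = $7,051,374.84.
EOQ at $158.60 = 170.4 < 350, so use break Q=350: TC = 41,200×$158.60 + (41,200/350.0)×12.3 + (350.0/2)×0.22×$158.60 = $6,541,873.99.
Lowest total cost among the candidates is at Q = 350.0.

TC* ≈ $6,541,874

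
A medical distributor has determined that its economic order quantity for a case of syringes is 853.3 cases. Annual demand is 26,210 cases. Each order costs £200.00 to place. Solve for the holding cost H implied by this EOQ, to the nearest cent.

Squaring Q* = √(2DS/H) gives Q*² = 2DS/H.
From Q* = √(2DS/H): H = 2DS / Q*² = 2 × 26,210 × 200 / 853.3² = 14.3987.

H ≈ £14.40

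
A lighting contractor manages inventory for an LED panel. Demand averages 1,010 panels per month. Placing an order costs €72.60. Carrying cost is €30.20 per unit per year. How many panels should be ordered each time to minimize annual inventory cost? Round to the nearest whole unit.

Annual demand D = 1,010 × 12 = 12,120.
EOQ = √(2DS / H) = √(2 × 12,120 × 72.6 / 30.2).
= √(1,759,824 / 30.2) = √58,272.3179 ≈ 241.397.

Q* ≈ 241 panels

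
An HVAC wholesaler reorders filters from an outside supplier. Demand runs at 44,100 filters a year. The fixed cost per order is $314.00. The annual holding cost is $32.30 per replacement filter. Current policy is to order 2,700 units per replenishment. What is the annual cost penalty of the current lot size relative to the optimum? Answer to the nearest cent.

Extra cost ≈ $18,824.77 per year

EOQ = √(2DS/H) = √(2 × 44,100 × 314 / 32.3) ≈ 925.97.
Cost at Q* = (D/Q*)S + (Q*/2)H = √(2DSH) ≈ $29,908.90.
Cost at Q = 2,700: (44,100/2,700)×314 + (2,700/2)×32.3 = $5,128.67 + $43,605.00 = $48,733.67.
Excess = $48,733.67 − $29,908.90 = $18,824.77.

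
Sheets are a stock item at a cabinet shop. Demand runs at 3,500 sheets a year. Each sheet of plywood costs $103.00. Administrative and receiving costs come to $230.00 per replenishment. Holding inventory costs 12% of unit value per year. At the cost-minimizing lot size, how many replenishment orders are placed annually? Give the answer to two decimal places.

Holding cost H = 0.12 × $103.00 = $12.3600 per unit per year.
The optimal lot size = √(2DS/H) = √(2 × 3,500 × 230 / 12.36) ≈ 360.91.
Orders per year = D / Q* = 3,500 / 360.91 ≈ 9.698.

N ≈ 9.70 orders per year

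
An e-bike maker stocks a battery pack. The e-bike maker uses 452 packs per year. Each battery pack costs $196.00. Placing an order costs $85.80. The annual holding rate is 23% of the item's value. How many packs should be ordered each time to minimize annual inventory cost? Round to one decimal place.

Q* ≈ 41.5 packs

Holding cost H = 0.23 × $196.00 = $45.0800 per unit per year.
EOQ = √(2DS / H) = √(2 × 452 × 85.8 / 45.08).
= √(77,563.2 / 45.08) = √1,720.5679 ≈ 41.480.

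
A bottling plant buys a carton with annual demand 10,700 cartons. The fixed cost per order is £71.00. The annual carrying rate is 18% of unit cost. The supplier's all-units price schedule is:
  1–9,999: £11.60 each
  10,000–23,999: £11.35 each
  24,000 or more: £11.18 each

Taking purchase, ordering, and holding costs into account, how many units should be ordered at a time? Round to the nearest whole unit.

Holding cost per unit per year at price C is H = 0.18·C.
For each price level, check whether its EOQ is feasible; otherwise the best quantity at that price is the breakpoint.
EOQ at £11.60 = 853.0 (feasible in tier 1): TC = 10,700×£11.60 + (10,700/853.0)×71 + (853.0/2)×0.18×£11.60 = £125,901.15.
EOQ at £11.35 = 862.4 < 10000, so use break Q=10000: TC = 10,700×£11.35 + (10,700/10000.0)×71 + (10000.0/2)×0.18×£11.35 = £131,735.97.
EOQ at £11.18 = 868.9 < 24000, so use break Q=24000: TC = 10,700×£11.18 + (10,700/24000.0)×71 + (24000.0/2)×0.18×£11.18 = £143,806.45.
Lowest total cost is £125,901.15 at Q = 853.0.

Q* ≈ 853 cartons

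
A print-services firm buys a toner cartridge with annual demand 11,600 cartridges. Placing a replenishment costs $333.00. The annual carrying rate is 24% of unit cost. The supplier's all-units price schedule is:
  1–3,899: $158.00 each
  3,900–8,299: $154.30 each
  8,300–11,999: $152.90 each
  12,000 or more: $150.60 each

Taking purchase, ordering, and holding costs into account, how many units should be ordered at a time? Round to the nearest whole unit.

Q* ≈ 451 cartridges

Holding cost per unit per year at price C is H = 0.24·C.
Evaluate total cost at each tier's feasible EOQ or, if the EOQ is below the tier, at the tier's minimum quantity.
EOQ at $158.00 = 451.4 (feasible in tier 1): TC = 11,600×$158.00 + (11,600/451.4)×333 + (451.4/2)×0.24×$158.00 = $1,849,915.92.
EOQ at $154.30 = 456.7 < 3900, so use break Q=3900: TC = 11,600×$154.30 + (11,600/3900.0)×333 + (3900.0/2)×0.24×$154.30 = $1,863,082.86.
EOQ at $152.90 = 458.8 < 8300, so use break Q=8300: TC = 11,600×$152.90 + (11,600/8300.0)×333 + (8300.0/2)×0.24×$152.90 = $1,926,393.80.
EOQ at $150.60 = 462.3 < 12000, so use break Q=12000: TC = 11,600×$150.60 + (11,600/12000.0)×333 + (12000.0/2)×0.24×$150.60 = $1,964,145.90.
Lowest total cost is $1,849,915.92 at Q = 451.4.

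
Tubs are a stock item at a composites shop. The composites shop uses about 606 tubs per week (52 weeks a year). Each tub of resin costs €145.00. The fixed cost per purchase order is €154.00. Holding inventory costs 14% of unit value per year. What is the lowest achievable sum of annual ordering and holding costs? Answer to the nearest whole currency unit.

Annual demand D = 606 × 52 = 31,512.
Holding cost H = 0.14 × €145.00 = €20.3000 per unit per year.
The optimal lot size = √(2DS/H) = √(2 × 31,512 × 154 / 20.3) ≈ 691.46.
At the optimum the two cost components are equal, so total cost = 2·(Q*/2)H = Q*·H.
Minimum total = √(2DSH) = √(2 × 31,512 × 154 × 20.3) ≈ 14036.582.

TC* ≈ €14,037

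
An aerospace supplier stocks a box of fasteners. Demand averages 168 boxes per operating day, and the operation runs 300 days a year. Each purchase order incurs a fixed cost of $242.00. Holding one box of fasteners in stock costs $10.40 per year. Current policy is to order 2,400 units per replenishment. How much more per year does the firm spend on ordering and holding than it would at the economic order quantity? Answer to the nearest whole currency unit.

Annual demand D = 168 × 300 = 50,400.
EOQ = √(2DS/H) = √(2 × 50,400 × 242 / 10.4) ≈ 1531.52.
Cost at Q* = (D/Q*)S + (Q*/2)H = √(2DSH) ≈ $15,927.76.
Cost at Q = 2,400: (50,400/2,400)×242 + (2,400/2)×10.4 = $5,082.00 + $12,480.00 = $17,562.00.
Excess = $17,562.00 − $15,927.76 = $1,634.24.

Extra cost ≈ $1,634 per year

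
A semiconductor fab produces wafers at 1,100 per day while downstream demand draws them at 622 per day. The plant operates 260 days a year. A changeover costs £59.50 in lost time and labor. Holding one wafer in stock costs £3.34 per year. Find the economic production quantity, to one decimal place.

Annual demand D = 622 × 260 = 161,720.
Production build-up factor (1 − d/p) = 1 − 622/1,100 = 0.4345.
Q* = √(2DS / (H(1 − d/p))) = √(2 × 161,720 × 59.5 / (3.34 × 0.4345)).
= √(19,244,680 / 1.4514) ≈ 3641.367.

Q* ≈ 3,641.4 wafers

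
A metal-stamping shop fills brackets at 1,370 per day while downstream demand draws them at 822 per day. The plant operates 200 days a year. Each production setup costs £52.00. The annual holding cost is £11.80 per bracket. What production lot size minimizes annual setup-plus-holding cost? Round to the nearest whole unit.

Q* ≈ 1,903 brackets

Annual demand D = 822 × 200 = 164,400.
Production build-up factor (1 − d/p) = 1 − 822/1,370 = 0.4000.
Q* = √(2DS / (H(1 − d/p))) = √(2 × 164,400 × 52 / (11.8 × 0.4000)).
= √(17,097,600 / 4.72) ≈ 1903.253.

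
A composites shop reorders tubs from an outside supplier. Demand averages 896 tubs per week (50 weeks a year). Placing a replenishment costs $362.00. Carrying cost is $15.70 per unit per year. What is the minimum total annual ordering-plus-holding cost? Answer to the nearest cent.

TC* ≈ $22,566.18

Annual demand D = 896 × 50 = 44,800.
Q* = √(2DS/H) = √(2 × 44,800 × 362 / 15.7) ≈ 1437.34.
At the optimum the two cost components are equal, so total cost = 2·(Q*/2)H = Q*·H.
Minimum total = √(2DSH) = √(2 × 44,800 × 362 × 15.7) ≈ 22566.184.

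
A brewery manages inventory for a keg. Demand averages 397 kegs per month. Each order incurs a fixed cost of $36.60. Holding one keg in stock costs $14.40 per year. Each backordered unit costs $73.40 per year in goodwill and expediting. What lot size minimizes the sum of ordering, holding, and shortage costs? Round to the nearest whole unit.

Q* ≈ 170 kegs

Annual demand D = 397 × 12 = 4,764.
With planned backorders, Q* = √(2DS/H) · √((H+B)/B).
√(2DS/H) = √(2 × 4,764 × 36.6 / 14.4) = 155.618.
√((H+B)/B) = √((14.4+73.4)/73.4) = 1.0937.
Q* ≈ 170.200.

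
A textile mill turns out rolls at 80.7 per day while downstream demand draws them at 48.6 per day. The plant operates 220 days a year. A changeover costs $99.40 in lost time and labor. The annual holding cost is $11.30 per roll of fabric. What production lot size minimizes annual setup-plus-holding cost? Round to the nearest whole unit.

Annual demand D = 48.6 × 220 = 10,692.
Production build-up factor (1 − d/p) = 1 − 48.6/80.7 = 0.3978.
Q* = √(2DS / (H(1 − d/p))) = √(2 × 10,692 × 99.4 / (11.3 × 0.3978)).
= √(2,125,569.6 / 4.4948) ≈ 687.674.

Q* ≈ 688 rolls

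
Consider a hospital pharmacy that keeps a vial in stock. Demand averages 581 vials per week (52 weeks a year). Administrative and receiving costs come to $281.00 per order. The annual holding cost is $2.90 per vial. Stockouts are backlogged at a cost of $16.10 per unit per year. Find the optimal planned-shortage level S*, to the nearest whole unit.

S* ≈ 401 vials

Annual demand D = 581 × 52 = 30,212.
With planned backorders, Q* = √(2DS/H) · √((H+B)/B).
√(2DS/H) = √(2 × 30,212 × 281 / 2.9) = 2419.685.
√((H+B)/B) = √((2.9+16.1)/16.1) = 1.0863.
Q* ≈ 2628.589.
S* = Q* · H/(H+B) = 2628.589 × 2.9/19 ≈ 401.206.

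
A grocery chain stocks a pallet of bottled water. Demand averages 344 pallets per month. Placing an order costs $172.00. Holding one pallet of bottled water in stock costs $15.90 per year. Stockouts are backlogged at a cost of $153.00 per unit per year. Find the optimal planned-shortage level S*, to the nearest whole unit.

Annual demand D = 344 × 12 = 4,128.
With planned backorders, Q* = √(2DS/H) · √((H+B)/B).
√(2DS/H) = √(2 × 4,128 × 172 / 15.9) = 298.848.
√((H+B)/B) = √((15.9+153)/153) = 1.0507.
Q* ≈ 313.993.
S* = Q* · H/(H+B) = 313.993 × 15.9/168.9 ≈ 29.559.

S* ≈ 30 pallets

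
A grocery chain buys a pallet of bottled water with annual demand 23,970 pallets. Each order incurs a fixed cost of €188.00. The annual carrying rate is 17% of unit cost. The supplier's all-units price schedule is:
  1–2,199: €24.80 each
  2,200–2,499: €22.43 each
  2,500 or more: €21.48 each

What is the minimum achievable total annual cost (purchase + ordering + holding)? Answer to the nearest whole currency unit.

Holding cost per unit per year at price C is H = 0.17·C.
For each price level, check whether its EOQ is feasible; otherwise the best quantity at that price is the breakpoint.
EOQ at €24.80 = 1462.1 (feasible in tier 1): TC = 23,970×€24.80 + (23,970/1462.1)×188 + (1462.1/2)×0.17×€24.80 = €600,620.22.
EOQ at €22.43 = 1537.4 < 2200, so use break Q=2200: TC = 23,970×€22.43 + (23,970/2200.0)×188 + (2200.0/2)×0.17×€22.43 = €543,889.86.
EOQ at €21.48 = 1571.0 < 2500, so use break Q=2500: TC = 23,970×€21.48 + (23,970/2500.0)×188 + (2500.0/2)×0.17×€21.48 = €521,242.64.
Lowest total cost among the candidates is at Q = 2500.0.

TC* ≈ €521,243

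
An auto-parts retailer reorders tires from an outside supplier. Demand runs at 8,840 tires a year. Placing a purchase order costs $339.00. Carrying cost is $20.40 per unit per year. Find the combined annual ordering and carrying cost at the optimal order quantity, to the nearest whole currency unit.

TC* ≈ $11,057

Q* = √(2DS/H) = √(2 × 8,840 × 339 / 20.4) ≈ 542.03.
At the optimum the two cost components are equal, so total cost = 2·(Q*/2)H = Q*·H.
Minimum total = √(2DSH) = √(2 × 8,840 × 339 × 20.4) ≈ 11057.477.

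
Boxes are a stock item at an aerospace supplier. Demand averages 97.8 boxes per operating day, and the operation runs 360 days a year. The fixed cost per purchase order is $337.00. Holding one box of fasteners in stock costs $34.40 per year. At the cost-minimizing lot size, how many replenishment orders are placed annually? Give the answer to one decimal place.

N ≈ 42.4 orders per year

Annual demand D = 97.8 × 360 = 35,208.
EOQ = √(2DS/H) = √(2 × 35,208 × 337 / 34.4) ≈ 830.56.
Orders per year = D / Q* = 35,208 / 830.56 ≈ 42.391.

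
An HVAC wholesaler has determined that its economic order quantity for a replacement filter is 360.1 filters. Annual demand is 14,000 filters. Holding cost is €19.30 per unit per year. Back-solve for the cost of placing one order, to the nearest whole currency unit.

S ≈ €89

Invert the EOQ relation Q*² = 2DS/H.
From Q* = √(2DS/H): S = Q*²H / (2D) = 360.1² × 19.3 / (2 × 14,000) = 89.3811.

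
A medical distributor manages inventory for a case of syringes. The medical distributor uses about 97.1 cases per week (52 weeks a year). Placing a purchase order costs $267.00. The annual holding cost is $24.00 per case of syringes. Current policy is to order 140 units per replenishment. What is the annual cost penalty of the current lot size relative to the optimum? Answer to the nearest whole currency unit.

Extra cost ≈ $3,265 per year

Annual demand D = 97.1 × 52 = 5,049.2.
EOQ = √(2DS/H) = √(2 × 5,049.2 × 267 / 24) ≈ 335.18.
Cost at Q* = (D/Q*)S + (Q*/2)H = √(2DSH) ≈ $8,044.29.
Cost at Q = 140: (5,049.2/140)×267 + (140/2)×24 = $9,629.55 + $1,680.00 = $11,309.55.
Excess = $11,309.55 − $8,044.29 = $3,265.26.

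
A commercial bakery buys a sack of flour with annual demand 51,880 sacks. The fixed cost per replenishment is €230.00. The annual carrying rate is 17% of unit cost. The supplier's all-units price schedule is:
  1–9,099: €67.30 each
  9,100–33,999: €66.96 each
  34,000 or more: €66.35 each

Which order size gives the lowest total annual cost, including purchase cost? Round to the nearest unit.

Q* ≈ 1,444 sacks

Holding cost per unit per year at price C is H = 0.17·C.
Evaluate total cost at each tier's feasible EOQ or, if the EOQ is below the tier, at the tier's minimum quantity.
EOQ at €67.30 = 1444.3 (feasible in tier 1): TC = 51,880×€67.30 + (51,880/1444.3)×230 + (1444.3/2)×0.17×€67.30 = €3,508,047.84.
EOQ at €66.96 = 1447.9 < 9100, so use break Q=9100: TC = 51,880×€66.96 + (51,880/9100.0)×230 + (9100.0/2)×0.17×€66.96 = €3,526,989.61.
EOQ at €66.35 = 1454.6 < 34000, so use break Q=34000: TC = 51,880×€66.35 + (51,880/34000.0)×230 + (34000.0/2)×0.17×€66.35 = €3,634,340.45.
Lowest total cost is €3,508,047.84 at Q = 1444.3.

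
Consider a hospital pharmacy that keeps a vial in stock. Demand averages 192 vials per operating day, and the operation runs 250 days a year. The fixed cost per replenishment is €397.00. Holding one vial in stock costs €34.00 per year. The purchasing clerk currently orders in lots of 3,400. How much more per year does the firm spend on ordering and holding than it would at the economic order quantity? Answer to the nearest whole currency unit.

Extra cost ≈ €27,407 per year

Annual demand D = 192 × 250 = 48,000.
EOQ = √(2DS/H) = √(2 × 48,000 × 397 / 34) ≈ 1058.75.
Cost at Q* = (D/Q*)S + (Q*/2)H = √(2DSH) ≈ €35,997.33.
Cost at Q = 3,400: (48,000/3,400)×397 + (3,400/2)×34 = €5,604.71 + €57,800.00 = €63,404.71.
Excess = €63,404.71 − €35,997.33 = €27,407.37.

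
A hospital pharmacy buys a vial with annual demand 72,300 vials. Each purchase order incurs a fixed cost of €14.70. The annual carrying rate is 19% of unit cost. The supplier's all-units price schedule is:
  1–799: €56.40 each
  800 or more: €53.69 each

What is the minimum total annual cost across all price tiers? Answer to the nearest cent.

Holding cost per unit per year at price C is H = 0.19·C.
Evaluate total cost at each tier's feasible EOQ or, if the EOQ is below the tier, at the tier's minimum quantity.
EOQ at €56.40 = 445.4 (feasible in tier 1): TC = 72,300×€56.40 + (72,300/445.4)×14.7 + (445.4/2)×0.19×€56.40 = €4,082,492.65.
EOQ at €53.69 = 456.5 < 800, so use break Q=800: TC = 72,300×€53.69 + (72,300/800.0)×14.7 + (800.0/2)×0.19×€53.69 = €3,887,195.95.
Lowest total cost among the candidates is at Q = 800.0.

TC* ≈ €3,887,195.95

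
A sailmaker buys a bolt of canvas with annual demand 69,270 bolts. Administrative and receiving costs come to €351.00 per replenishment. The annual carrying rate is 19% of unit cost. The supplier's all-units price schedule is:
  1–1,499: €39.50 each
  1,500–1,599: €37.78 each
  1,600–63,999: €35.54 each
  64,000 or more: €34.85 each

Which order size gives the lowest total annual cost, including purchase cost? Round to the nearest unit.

Q* ≈ 2,684 bolts

Holding cost per unit per year at price C is H = 0.19·C.
Evaluate total cost at each tier's feasible EOQ or, if the EOQ is below the tier, at the tier's minimum quantity.
Tier 1 (€39.50): EOQ = 2545.5 exceeds tier's upper bound 1499, so this tier is dominated.
Tier 2 (€37.78): EOQ = 2602.8 exceeds tier's upper bound 1599, so this tier is dominated.
EOQ at €35.54 = 2683.5 (feasible in tier 3): TC = 69,270×€35.54 + (69,270/2683.5)×351 + (2683.5/2)×0.19×€35.54 = €2,479,976.57.
EOQ at €34.85 = 2710.0 < 64000, so use break Q=64000: TC = 69,270×€34.85 + (69,270/64000.0)×351 + (64000.0/2)×0.19×€34.85 = €2,626,327.40.
Lowest total cost is €2,479,976.57 at Q = 2683.5.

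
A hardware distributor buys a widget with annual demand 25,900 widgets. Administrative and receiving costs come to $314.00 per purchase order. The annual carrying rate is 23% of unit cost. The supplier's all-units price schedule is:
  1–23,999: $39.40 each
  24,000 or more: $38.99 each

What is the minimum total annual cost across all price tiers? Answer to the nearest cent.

TC* ≈ $1,032,600.64

Holding cost per unit per year at price C is H = 0.23·C.
For each price level, check whether its EOQ is feasible; otherwise the best quantity at that price is the breakpoint.
EOQ at $39.40 = 1339.7 (feasible in tier 1): TC = 25,900×$39.40 + (25,900/1339.7)×314 + (1339.7/2)×0.23×$39.40 = $1,032,600.64.
EOQ at $38.99 = 1346.8 < 24000, so use break Q=24000: TC = 25,900×$38.99 + (25,900/24000.0)×314 + (24000.0/2)×0.23×$38.99 = $1,117,792.26.
Lowest total cost among the candidates is at Q = 1339.7.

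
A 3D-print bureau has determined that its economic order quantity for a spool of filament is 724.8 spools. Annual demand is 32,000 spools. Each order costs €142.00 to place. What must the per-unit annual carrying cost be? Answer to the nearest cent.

H ≈ €17.30

Squaring Q* = √(2DS/H) gives Q*² = 2DS/H.
From Q* = √(2DS/H): H = 2DS / Q*² = 2 × 32,000 × 142 / 724.8² = 17.2994.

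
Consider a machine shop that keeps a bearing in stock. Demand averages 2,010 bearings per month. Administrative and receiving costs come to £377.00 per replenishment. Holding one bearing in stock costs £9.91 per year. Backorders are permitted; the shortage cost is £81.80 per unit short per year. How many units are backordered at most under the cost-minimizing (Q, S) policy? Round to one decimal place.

S* ≈ 155.0 bearings

Annual demand D = 2,010 × 12 = 24,120.
With planned backorders, Q* = √(2DS/H) · √((H+B)/B).
√(2DS/H) = √(2 × 24,120 × 377 / 9.91) = 1354.682.
√((H+B)/B) = √((9.91+81.8)/81.8) = 1.0588.
Q* ≈ 1434.396.
S* = Q* · H/(H+B) = 1434.396 × 9.91/91.71 ≈ 154.998.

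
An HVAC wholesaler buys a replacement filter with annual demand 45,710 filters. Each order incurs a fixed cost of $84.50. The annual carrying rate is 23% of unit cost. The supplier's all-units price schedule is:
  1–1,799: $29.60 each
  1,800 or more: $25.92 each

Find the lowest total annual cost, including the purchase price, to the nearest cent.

Holding cost per unit per year at price C is H = 0.23·C.
For each price level, check whether its EOQ is feasible; otherwise the best quantity at that price is the breakpoint.
EOQ at $29.60 = 1065.2 (feasible in tier 1): TC = 45,710×$29.60 + (45,710/1065.2)×84.5 + (1065.2/2)×0.23×$29.60 = $1,360,268.02.
EOQ at $25.92 = 1138.3 < 1800, so use break Q=1800: TC = 45,710×$25.92 + (45,710/1800.0)×84.5 + (1800.0/2)×0.23×$25.92 = $1,192,314.47.
Lowest total cost among the candidates is at Q = 1800.0.

TC* ≈ $1,192,314.47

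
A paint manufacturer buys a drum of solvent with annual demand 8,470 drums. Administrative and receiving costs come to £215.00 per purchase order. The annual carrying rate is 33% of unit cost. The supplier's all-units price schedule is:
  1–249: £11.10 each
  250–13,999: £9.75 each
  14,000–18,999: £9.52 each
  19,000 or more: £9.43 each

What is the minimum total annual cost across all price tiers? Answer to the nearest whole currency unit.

Holding cost per unit per year at price C is H = 0.33·C.
Candidates are each tier's EOQ (if it falls in that tier) and each price-break quantity.
Tier 1 (£11.10): EOQ = 997.1 exceeds tier's upper bound 249, so this tier is dominated.
EOQ at £9.75 = 1063.9 (feasible in tier 2): TC = 8,470×£9.75 + (8,470/1063.9)×215 + (1063.9/2)×0.33×£9.75 = £86,005.72.
EOQ at £9.52 = 1076.7 < 14000, so use break Q=14000: TC = 8,470×£9.52 + (8,470/14000.0)×215 + (14000.0/2)×0.33×£9.52 = £102,755.67.
EOQ at £9.43 = 1081.8 < 19000, so use break Q=19000: TC = 8,470×£9.43 + (8,470/19000.0)×215 + (19000.0/2)×0.33×£9.43 = £109,530.99.
Lowest total cost among the candidates is at Q = 1063.9.

TC* ≈ £86,006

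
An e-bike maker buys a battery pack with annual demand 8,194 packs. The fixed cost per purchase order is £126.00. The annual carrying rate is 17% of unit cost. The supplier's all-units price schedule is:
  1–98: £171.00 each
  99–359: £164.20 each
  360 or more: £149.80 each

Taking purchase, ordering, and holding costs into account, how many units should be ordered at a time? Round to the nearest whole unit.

Holding cost per unit per year at price C is H = 0.17·C.
For each price level, check whether its EOQ is feasible; otherwise the best quantity at that price is the breakpoint.
Tier 1 (£171.00): EOQ = 266.5 exceeds tier's upper bound 98, so this tier is dominated.
EOQ at £164.20 = 272.0 (feasible in tier 2): TC = 8,194×£164.20 + (8,194/272.0)×126 + (272.0/2)×0.17×£164.20 = £1,353,046.85.
EOQ at £149.80 = 284.8 < 360, so use break Q=360: TC = 8,194×£149.80 + (8,194/360.0)×126 + (360.0/2)×0.17×£149.80 = £1,234,912.98.
Lowest total cost is £1,234,912.98 at Q = 360.0.

Q* ≈ 360 packs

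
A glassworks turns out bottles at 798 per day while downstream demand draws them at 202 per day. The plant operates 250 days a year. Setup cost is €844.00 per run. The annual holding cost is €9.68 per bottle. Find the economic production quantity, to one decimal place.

Annual demand D = 202 × 250 = 50,500.
Production build-up factor (1 − d/p) = 1 − 202/798 = 0.7469.
Q* = √(2DS / (H(1 − d/p))) = √(2 × 50,500 × 844 / (9.68 × 0.7469)).
= √(85,244,000 / 7.2297) ≈ 3433.781.

Q* ≈ 3,433.8 bottles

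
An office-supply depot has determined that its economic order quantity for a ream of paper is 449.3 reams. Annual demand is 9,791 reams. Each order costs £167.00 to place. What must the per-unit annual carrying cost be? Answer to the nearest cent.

Invert the EOQ relation Q*² = 2DS/H.
From Q* = √(2DS/H): H = 2DS / Q*² = 2 × 9,791 × 167 / 449.3² = 16.1995.

H ≈ £16.20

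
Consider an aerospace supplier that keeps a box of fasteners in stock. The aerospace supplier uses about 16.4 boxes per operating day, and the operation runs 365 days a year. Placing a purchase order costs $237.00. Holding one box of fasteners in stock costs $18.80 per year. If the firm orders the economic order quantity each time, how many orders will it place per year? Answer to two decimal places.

N ≈ 15.41 orders per year

Annual demand D = 16.4 × 365 = 5,986.
Q* = √(2DS/H) = √(2 × 5,986 × 237 / 18.8) ≈ 388.49.
Orders per year = D / Q* = 5,986 / 388.49 ≈ 15.408.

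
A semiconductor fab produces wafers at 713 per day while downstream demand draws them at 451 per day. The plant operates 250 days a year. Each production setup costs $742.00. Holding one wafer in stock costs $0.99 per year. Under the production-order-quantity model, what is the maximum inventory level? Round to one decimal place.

I_max ≈ 7,880.7 wafers

Annual demand D = 451 × 250 = 112,750.
Production build-up factor (1 − d/p) = 1 − 451/713 = 0.3675.
Q* = √(2DS / (H(1 − d/p))) = √(2 × 112,750 × 742 / (0.99 × 0.3675)).
= √(167,321,000 / 0.3638) ≈ 21446.269.
Maximum inventory = Q*(1 − d/p) = 21446.269 × 0.3675 ≈ 7880.677.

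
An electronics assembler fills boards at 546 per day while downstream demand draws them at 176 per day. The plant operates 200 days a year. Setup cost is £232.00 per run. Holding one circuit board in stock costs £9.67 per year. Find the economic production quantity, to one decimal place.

Annual demand D = 176 × 200 = 35,200.
Production build-up factor (1 − d/p) = 1 − 176/546 = 0.6777.
Q* = √(2DS / (H(1 − d/p))) = √(2 × 35,200 × 232 / (9.67 × 0.6777)).
= √(16,332,800 / 6.5529) ≈ 1578.747.

Q* ≈ 1,578.7 boards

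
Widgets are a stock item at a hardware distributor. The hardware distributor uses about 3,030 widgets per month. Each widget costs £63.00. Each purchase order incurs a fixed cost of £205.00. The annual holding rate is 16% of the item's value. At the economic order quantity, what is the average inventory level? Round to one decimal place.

Annual demand D = 3,030 × 12 = 36,360.
Holding cost H = 0.16 × £63.00 = £10.0800 per unit per year.
EOQ = √(2DS/H) = √(2 × 36,360 × 205 / 10.08) ≈ 1216.11.
Average inventory = Q*/2 ≈ 1216.11 / 2 = 608.056.

Average inventory ≈ 608.1 widgets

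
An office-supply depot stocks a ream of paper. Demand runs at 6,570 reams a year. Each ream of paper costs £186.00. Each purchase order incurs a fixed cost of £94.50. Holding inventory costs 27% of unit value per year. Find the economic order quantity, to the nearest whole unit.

Q* ≈ 157 reams

Holding cost H = 0.27 × £186.00 = £50.2200 per unit per year.
EOQ = √(2DS / H) = √(2 × 6,570 × 94.5 / 50.22).
= √(1,241,730 / 50.22) = √24,725.8065 ≈ 157.244.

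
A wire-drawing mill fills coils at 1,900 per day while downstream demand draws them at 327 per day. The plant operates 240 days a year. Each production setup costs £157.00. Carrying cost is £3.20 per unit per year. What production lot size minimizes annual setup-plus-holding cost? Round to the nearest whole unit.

Annual demand D = 327 × 240 = 78,480.
Production build-up factor (1 − d/p) = 1 − 327/1,900 = 0.8279.
Q* = √(2DS / (H(1 − d/p))) = √(2 × 78,480 × 157 / (3.2 × 0.8279)).
= √(24,642,720 / 2.6493) ≈ 3049.873.

Q* ≈ 3,050 coils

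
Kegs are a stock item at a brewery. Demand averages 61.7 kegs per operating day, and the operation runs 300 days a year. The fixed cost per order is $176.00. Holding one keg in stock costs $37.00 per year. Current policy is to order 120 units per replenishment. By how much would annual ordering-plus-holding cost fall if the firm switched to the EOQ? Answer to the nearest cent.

Annual demand D = 61.7 × 300 = 18,510.
EOQ = √(2DS/H) = √(2 × 18,510 × 176 / 37) ≈ 419.64.
Cost at Q* = (D/Q*)S + (Q*/2)H = √(2DSH) ≈ $15,526.57.
Cost at Q = 120: (18,510/120)×176 + (120/2)×37 = $27,148.00 + $2,220.00 = $29,368.00.
Excess = $29,368.00 − $15,526.57 = $13,841.43.

Extra cost ≈ $13,841.43 per year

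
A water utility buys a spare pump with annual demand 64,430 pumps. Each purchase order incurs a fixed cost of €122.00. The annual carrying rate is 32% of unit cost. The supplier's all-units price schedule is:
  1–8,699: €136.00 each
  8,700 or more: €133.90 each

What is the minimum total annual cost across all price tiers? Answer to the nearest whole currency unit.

TC* ≈ €8,788,637

Holding cost per unit per year at price C is H = 0.32·C.
Evaluate total cost at each tier's feasible EOQ or, if the EOQ is below the tier, at the tier's minimum quantity.
EOQ at €136.00 = 601.0 (feasible in tier 1): TC = 64,430×€136.00 + (64,430/601.0)×122 + (601.0/2)×0.32×€136.00 = €8,788,636.73.
EOQ at €133.90 = 605.7 < 8700, so use break Q=8700: TC = 64,430×€133.90 + (64,430/8700.0)×122 + (8700.0/2)×0.32×€133.90 = €8,814,469.30.
Lowest total cost among the candidates is at Q = 601.0.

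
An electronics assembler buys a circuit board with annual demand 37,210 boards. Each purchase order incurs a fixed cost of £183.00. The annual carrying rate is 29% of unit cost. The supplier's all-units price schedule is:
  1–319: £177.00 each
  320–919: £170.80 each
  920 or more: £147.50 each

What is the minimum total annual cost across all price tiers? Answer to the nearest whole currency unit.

Holding cost per unit per year at price C is H = 0.29·C.
Candidates are each tier's EOQ (if it falls in that tier) and each price-break quantity.
Tier 1 (£177.00): EOQ = 515.1 exceeds tier's upper bound 319, so this tier is dominated.
EOQ at £170.80 = 524.4 (feasible in tier 2): TC = 37,210×£170.80 + (37,210/524.4)×183 + (524.4/2)×0.29×£170.80 = £6,381,440.47.
EOQ at £147.50 = 564.3 < 920, so use break Q=920: TC = 37,210×£147.50 + (37,210/920.0)×183 + (920.0/2)×0.29×£147.50 = £5,515,553.05.
Lowest total cost among the candidates is at Q = 920.0.

TC* ≈ £5,515,553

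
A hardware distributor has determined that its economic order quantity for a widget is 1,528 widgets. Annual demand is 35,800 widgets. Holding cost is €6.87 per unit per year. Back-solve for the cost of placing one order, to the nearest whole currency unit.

S ≈ €224

Invert the EOQ relation Q*² = 2DS/H.
From Q* = √(2DS/H): S = Q*²H / (2D) = 1,528² × 6.87 / (2 × 35,800) = 224.0219.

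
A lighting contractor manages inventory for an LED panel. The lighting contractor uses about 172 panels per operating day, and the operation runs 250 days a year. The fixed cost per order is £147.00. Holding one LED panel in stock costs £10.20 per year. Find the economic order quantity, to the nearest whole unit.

Annual demand D = 172 × 250 = 43,000.
EOQ = √(2DS / H) = √(2 × 43,000 × 147 / 10.2).
= √(12,642,000 / 10.2) = √1,239,411.7647 ≈ 1113.289.

Q* ≈ 1,113 panels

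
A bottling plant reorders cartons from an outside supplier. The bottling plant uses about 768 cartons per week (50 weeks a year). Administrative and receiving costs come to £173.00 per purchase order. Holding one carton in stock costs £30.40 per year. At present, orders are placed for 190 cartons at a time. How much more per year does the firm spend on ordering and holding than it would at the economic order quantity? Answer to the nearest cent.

Extra cost ≈ £17,754.78 per year

Annual demand D = 768 × 50 = 38,400.
EOQ = √(2DS/H) = √(2 × 38,400 × 173 / 30.4) ≈ 661.10.
Cost at Q* = (D/Q*)S + (Q*/2)H = √(2DSH) ≈ £20,097.43.
Cost at Q = 190: (38,400/190)×173 + (190/2)×30.4 = £34,964.21 + £2,888.00 = £37,852.21.
Excess = £37,852.21 − £20,097.43 = £17,754.78.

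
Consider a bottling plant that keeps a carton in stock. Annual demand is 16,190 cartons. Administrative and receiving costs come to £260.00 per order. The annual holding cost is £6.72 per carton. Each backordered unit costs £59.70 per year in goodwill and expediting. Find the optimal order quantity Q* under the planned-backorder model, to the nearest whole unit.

Q* ≈ 1,181 cartons

With planned backorders, Q* = √(2DS/H) · √((H+B)/B).
√(2DS/H) = √(2 × 16,190 × 260 / 6.72) = 1119.284.
√((H+B)/B) = √((6.72+59.7)/59.7) = 1.0548.
Q* ≈ 1180.600.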